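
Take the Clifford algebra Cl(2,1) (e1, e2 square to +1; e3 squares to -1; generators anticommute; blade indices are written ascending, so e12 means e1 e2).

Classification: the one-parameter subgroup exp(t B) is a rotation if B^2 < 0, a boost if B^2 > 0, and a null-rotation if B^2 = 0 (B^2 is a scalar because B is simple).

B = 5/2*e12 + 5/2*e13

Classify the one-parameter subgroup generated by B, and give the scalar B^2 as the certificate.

B^2 term by term: the squares give (5/2)^2*(e12)^2 + (5/2)^2*(e13)^2 = 25/4*(-1) + 25/4*(+1) = 0 (each basis 2-blade squares to minus the product of its generators' squares); cross terms between blades sharing an index anticommute and cancel. So B^2 = 0.
Answer: null-rotation, certificate B^2 = 0. The class reads off the invariant scalar 0 directly.


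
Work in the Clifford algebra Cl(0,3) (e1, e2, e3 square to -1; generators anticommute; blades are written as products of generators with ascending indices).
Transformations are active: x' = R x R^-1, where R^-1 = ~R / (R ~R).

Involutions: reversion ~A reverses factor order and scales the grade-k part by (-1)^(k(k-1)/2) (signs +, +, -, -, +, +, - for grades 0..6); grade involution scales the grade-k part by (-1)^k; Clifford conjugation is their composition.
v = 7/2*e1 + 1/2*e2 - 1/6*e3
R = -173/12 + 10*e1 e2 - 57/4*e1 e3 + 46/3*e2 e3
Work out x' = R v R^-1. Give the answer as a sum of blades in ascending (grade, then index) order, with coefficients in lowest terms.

~R = -173/12 - 10*e1 e2 + 57/4*e1 e3 - 46/3*e2 e3, and R ~R = 53713/72, so R^-1 = ~R / (53713/72).
R v = -347/6*e1 + 2185/72*e2 - 1433/36*e3 + 473/8*e1 e2 e3
Answer: 6591/5654*e1 + 9937/16962*e2 + 18603/5654*e3


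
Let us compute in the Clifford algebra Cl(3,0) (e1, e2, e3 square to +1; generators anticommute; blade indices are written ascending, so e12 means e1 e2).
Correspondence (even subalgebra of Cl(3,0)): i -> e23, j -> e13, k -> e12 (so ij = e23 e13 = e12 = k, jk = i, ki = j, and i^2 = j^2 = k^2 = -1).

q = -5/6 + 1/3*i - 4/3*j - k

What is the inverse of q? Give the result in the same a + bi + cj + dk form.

In blades: q = -5/6 - e12 - 4/3*e13 + 1/3*e23.
With qbar = -5/6 + e12 + 4/3*e13 - 1/3*e23 (scalar fixed, mapped units negated), q qbar = 43/12 (the sum of squared coefficients), so q^-1 = qbar / (43/12) = -10/43 + 12/43*e12 + 16/43*e13 - 4/43*e23; translating back:
Answer: -10/43 - 4/43*i + 16/43*j + 12/43*k


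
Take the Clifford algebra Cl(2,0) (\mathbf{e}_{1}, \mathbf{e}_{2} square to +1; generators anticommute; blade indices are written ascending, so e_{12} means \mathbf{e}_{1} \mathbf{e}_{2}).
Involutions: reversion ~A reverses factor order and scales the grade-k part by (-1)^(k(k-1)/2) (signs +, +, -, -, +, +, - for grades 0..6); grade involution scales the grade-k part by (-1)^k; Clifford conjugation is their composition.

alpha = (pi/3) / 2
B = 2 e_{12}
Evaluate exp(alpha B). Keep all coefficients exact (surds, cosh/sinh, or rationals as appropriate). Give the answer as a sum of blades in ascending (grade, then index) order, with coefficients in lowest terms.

B^2 = (2)^2*(e_{12})^2 = 4*(-1) = -4 (a basis 2-blade squares to minus the product of its generators' squares).
B^2 = -4 — circular case — the even/odd split gives cos and sin: l = 2, alpha*l = \frac{\pi}{3}, so exp(alpha B) = cos(\frac{\pi}{3}) + (sin(\frac{\pi}{3})/2)*B = \frac{1}{2} + (\frac{\sqrt{3}}{4})*B.
Answer: \frac{1}{2} + \frac{\sqrt{3}}{2} e_{12}


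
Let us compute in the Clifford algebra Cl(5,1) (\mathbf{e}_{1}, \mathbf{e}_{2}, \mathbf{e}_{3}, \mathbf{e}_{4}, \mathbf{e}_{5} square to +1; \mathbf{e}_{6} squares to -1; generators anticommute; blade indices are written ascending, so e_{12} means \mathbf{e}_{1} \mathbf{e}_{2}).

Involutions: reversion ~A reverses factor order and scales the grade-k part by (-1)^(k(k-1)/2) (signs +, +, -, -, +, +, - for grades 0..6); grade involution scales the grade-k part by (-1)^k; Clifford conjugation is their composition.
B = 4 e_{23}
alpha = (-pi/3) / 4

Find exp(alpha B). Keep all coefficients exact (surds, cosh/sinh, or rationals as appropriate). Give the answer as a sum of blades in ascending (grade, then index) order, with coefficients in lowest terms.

B^2 = (4)^2*(e_{23})^2 = 16*(-1) = -16 (a basis 2-blade squares to minus the product of its generators' squares).
B^2 = -16 — the series telescopes trigonometrically here: l = 4, alpha*l = - \frac{\pi}{3}, so exp(alpha B) = cos(- \frac{\pi}{3}) + (sin(- \frac{\pi}{3})/4)*B = \frac{1}{2} + (- \frac{\sqrt{3}}{8})*B.
Answer: \frac{1}{2} - \frac{\sqrt{3}}{2} e_{23}


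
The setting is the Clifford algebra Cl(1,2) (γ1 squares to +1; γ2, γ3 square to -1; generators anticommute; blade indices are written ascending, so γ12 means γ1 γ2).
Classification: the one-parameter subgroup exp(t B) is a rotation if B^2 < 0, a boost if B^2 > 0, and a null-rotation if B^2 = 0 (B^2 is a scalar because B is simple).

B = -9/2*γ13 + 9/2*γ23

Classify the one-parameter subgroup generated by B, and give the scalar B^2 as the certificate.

B^2 term by term: the squares give (-9/2)^2*(γ13)^2 + (9/2)^2*(γ23)^2 = 81/4*(+1) + 81/4*(-1) = 0 (each basis 2-blade squares to minus the product of its generators' squares); cross terms between blades sharing an index anticommute and cancel. So B^2 = 0.
Answer: null-rotation, certificate B^2 = 0. The scalar 0 is the complete invariant here: its sign names the subgroup type.


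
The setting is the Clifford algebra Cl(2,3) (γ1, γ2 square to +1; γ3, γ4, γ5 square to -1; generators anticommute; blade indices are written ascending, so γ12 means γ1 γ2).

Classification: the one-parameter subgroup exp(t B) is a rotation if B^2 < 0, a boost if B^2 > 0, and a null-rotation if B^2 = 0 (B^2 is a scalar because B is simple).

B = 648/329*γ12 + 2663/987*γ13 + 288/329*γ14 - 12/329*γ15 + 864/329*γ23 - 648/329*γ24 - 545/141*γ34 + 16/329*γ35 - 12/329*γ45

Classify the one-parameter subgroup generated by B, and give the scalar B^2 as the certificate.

B^2 term by term: the squares give (648/329)^2*(γ12)^2 + (2663/987)^2*(γ13)^2 + (288/329)^2*(γ14)^2 + (-12/329)^2*(γ15)^2 + (864/329)^2*(γ23)^2 + (-648/329)^2*(γ24)^2 + (-545/141)^2*(γ34)^2 + (16/329)^2*(γ35)^2 + (-12/329)^2*(γ45)^2 = 419904/108241*(-1) + 7091569/974169*(+1) + 82944/108241*(+1) + 144/108241*(+1) + 746496/108241*(+1) + 419904/108241*(+1) + 297025/19881*(-1) + 256/108241*(-1) + 144/108241*(-1) = 0 (each basis 2-blade squares to minus the product of its generators' squares); cross terms between blades sharing an index anticommute and cancel; the commuting (index-disjoint) pairs give grade-4 terms 2*c*c'*(blade product), which cancel blade by blade — γ1234: -235440/15463 + 1150416/108241 + 497664/108241 = 0; γ1235: 20736/108241 - 20736/108241 = 0; γ1245: -15552/108241 + 15552/108241 = 0; γ1345: -21304/108241 - 9216/108241 + 4360/15463 = 0; γ2345: -20736/108241 + 20736/108241 = 0 — confirming B is simple. So B^2 = 0.
Answer: null-rotation, certificate B^2 = 0. The class reads off the invariant scalar 0 directly.


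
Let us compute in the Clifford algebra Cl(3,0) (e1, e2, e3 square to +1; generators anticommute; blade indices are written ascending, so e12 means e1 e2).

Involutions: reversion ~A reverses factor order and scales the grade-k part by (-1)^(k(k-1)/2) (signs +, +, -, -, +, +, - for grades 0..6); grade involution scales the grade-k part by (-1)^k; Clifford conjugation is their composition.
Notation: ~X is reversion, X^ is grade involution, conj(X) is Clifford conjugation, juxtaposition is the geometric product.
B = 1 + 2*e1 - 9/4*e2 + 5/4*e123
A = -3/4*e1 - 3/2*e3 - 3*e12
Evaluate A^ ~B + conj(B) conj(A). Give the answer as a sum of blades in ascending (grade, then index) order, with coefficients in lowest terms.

first term: 3/2 + 15/2*e1 + 6*e2 - 9/4*e3 - 105/16*e12 - 3*e13 + 39/16*e23
second term: -3/2 - 6*e1 - 6*e2 - 9/4*e3 + 51/16*e12 - 3*e13 + 69/16*e23
Answer: 3/2*e1 - 9/2*e3 - 27/8*e12 - 6*e13 + 27/4*e23


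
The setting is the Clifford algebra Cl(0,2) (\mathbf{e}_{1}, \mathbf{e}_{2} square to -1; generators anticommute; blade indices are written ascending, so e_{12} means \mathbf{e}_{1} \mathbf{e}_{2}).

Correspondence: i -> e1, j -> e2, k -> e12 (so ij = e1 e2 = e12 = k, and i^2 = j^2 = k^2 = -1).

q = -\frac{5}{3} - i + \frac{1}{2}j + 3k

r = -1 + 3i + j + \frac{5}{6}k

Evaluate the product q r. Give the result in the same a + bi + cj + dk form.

In blades: q = -\frac{5}{3} - e_{1} + \frac{1}{2} e_{2} + 3 e_{12}, r = -1 + 3 e_{1} + e_{2} + \frac{5}{6} e_{12}.
Distribute q over r term by term (generator squares from the signature, products reordered to ascending indices): (-\frac{5}{3})*r = \frac{5}{3} - 5 e_{1} - \frac{5}{3} e_{2} - \frac{25}{18} e_{12}; (-e_{1})*r = 3 + e_{1} + \frac{5}{6} e_{2} - e_{12}; (\frac{1}{2} e_{2})*r = -\frac{1}{2} + \frac{5}{12} e_{1} - \frac{1}{2} e_{2} - \frac{3}{2} e_{12}; (3 e_{12})*r = -\frac{5}{2} - 3 e_{1} + 9 e_{2} - 3 e_{12}.
Sum: \frac{5}{3} - \frac{79}{12} e_{1} + \frac{23}{3} e_{2} - \frac{62}{9} e_{12}; translating back through the correspondence:
Answer: \frac{5}{3} - \frac{79}{12}i + \frac{23}{3}j - \frac{62}{9}k


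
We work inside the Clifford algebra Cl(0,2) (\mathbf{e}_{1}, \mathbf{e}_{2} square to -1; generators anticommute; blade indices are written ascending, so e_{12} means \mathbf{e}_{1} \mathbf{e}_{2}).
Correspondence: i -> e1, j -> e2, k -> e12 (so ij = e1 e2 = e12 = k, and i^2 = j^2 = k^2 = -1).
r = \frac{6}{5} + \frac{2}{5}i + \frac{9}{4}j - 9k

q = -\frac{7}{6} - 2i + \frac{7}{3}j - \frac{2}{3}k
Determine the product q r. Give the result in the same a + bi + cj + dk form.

In blades: q = -\frac{7}{6} - 2 e_{1} + \frac{7}{3} e_{2} - \frac{2}{3} e_{12}, r = \frac{6}{5} + \frac{2}{5} e_{1} + \frac{9}{4} e_{2} - 9 e_{12}.
Distribute q over r term by term (generator squares from the signature, products reordered to ascending indices): (-\frac{7}{6})*r = -\frac{7}{5} - \frac{7}{15} e_{1} - \frac{21}{8} e_{2} + \frac{21}{2} e_{12}; (-2 e_{1})*r = \frac{4}{5} - \frac{12}{5} e_{1} - 18 e_{2} - \frac{9}{2} e_{12}; (\frac{7}{3} e_{2})*r = -\frac{21}{4} - 21 e_{1} + \frac{14}{5} e_{2} - \frac{14}{15} e_{12}; (-\frac{2}{3} e_{12})*r = -6 + \frac{3}{2} e_{1} - \frac{4}{15} e_{2} - \frac{4}{5} e_{12}.
Sum: -\frac{237}{20} - \frac{671}{30} e_{1} - \frac{2171}{120} e_{2} + \frac{64}{15} e_{12}; translating back through the correspondence:
Answer: -\frac{237}{20} - \frac{671}{30}i - \frac{2171}{120}j + \frac{64}{15}k


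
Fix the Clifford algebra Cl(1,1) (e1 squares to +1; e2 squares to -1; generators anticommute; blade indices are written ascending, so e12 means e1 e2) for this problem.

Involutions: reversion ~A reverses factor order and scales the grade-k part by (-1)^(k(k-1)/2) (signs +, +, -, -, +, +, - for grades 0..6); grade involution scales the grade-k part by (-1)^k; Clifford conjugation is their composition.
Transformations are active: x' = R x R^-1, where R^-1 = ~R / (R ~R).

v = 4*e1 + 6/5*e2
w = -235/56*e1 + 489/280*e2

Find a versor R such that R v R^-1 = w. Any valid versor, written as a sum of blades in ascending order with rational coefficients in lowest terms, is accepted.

Construction: equal norms (both 364/25) license R = v + w = -11/56*e1 + 165/56*e2 — nothing changes along that direction, while (v - w)/2 changes sign, so v maps onto w.
Answer: -11/56*e1 + 165/56*e2


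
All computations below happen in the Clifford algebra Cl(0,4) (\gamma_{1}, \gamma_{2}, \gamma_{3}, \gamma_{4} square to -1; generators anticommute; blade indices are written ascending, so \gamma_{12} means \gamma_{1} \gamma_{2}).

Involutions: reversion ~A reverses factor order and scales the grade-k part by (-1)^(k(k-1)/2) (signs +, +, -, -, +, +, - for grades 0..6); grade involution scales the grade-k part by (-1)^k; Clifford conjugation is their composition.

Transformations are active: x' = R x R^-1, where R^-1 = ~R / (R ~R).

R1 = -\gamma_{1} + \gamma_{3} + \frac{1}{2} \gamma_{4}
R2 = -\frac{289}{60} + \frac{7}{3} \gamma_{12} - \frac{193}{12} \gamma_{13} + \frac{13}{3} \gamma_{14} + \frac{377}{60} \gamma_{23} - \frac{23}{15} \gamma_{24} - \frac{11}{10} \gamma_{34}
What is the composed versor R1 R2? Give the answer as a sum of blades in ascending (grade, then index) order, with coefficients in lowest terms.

Distribute over the terms of R1 (each basis-blade product reordered to ascending indices, repeated generators contracted through their squares):
(-\gamma_{1}) R2 = \frac{289}{60} \gamma_{1} + \frac{7}{3} \gamma_{2} - \frac{193}{12} \gamma_{3} + \frac{13}{3} \gamma_{4} - \frac{377}{60} \gamma_{123} + \frac{23}{15} \gamma_{124} + \frac{11}{10} \gamma_{134}
(\gamma_{3}) R2 = -\frac{193}{12} \gamma_{1} + \frac{377}{60} \gamma_{2} - \frac{289}{60} \gamma_{3} + \frac{11}{10} \gamma_{4} + \frac{7}{3} \gamma_{123} - \frac{13}{3} \gamma_{134} + \frac{23}{15} \gamma_{234}
(\frac{1}{2} \gamma_{4}) R2 = \frac{13}{6} \gamma_{1} - \frac{23}{30} \gamma_{2} - \frac{11}{20} \gamma_{3} - \frac{289}{120} \gamma_{4} + \frac{7}{6} \gamma_{124} - \frac{193}{24} \gamma_{134} + \frac{377}{120} \gamma_{234}
Summing the partial products and collecting blades:
Answer: -\frac{91}{10} \gamma_{1} + \frac{157}{20} \gamma_{2} - \frac{429}{20} \gamma_{3} + \frac{121}{40} \gamma_{4} - \frac{79}{20} \gamma_{123} + \frac{27}{10} \gamma_{124} - \frac{451}{40} \gamma_{134} + \frac{187}{40} \gamma_{234}


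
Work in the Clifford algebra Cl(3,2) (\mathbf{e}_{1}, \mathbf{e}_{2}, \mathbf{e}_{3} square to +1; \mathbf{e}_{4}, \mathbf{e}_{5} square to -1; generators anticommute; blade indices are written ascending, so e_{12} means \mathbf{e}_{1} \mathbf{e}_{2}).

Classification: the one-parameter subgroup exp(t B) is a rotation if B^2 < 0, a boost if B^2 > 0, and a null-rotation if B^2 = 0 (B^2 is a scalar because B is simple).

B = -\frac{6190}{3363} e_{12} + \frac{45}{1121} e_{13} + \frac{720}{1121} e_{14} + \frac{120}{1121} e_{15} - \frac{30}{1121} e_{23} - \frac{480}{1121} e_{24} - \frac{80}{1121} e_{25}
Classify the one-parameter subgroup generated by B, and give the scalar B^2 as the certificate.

B^2 term by term: the squares give (-\frac{6190}{3363})^2*(e_{12})^2 + (\frac{45}{1121})^2*(e_{13})^2 + (\frac{720}{1121})^2*(e_{14})^2 + (\frac{120}{1121})^2*(e_{15})^2 + (-\frac{30}{1121})^2*(e_{23})^2 + (-\frac{480}{1121})^2*(e_{24})^2 + (-\frac{80}{1121})^2*(e_{25})^2 = \frac{38316100}{11309769}*(-1) + \frac{2025}{1256641}*(-1) + \frac{518400}{1256641}*(+1) + \frac{14400}{1256641}*(+1) + \frac{900}{1256641}*(-1) + \frac{230400}{1256641}*(+1) + \frac{6400}{1256641}*(+1) = -\frac{25}{9} (each basis 2-blade squares to minus the product of its generators' squares); cross terms between blades sharing an index anticommute and cancel; the commuting (index-disjoint) pairs give grade-4 terms 2*c*c'*(blade product), which cancel blade by blade — e_{1234}: \frac{43200}{1256641} - \frac{43200}{1256641} = 0; e_{1235}: \frac{7200}{1256641} - \frac{7200}{1256641} = 0; e_{1245}: \frac{115200}{1256641} - \frac{115200}{1256641} = 0 — confirming B is simple. So B^2 = -\frac{25}{9}.
Answer: rotation, certificate B^2 = -\frac{25}{9}. The class reads off the invariant scalar -\frac{25}{9} directly.


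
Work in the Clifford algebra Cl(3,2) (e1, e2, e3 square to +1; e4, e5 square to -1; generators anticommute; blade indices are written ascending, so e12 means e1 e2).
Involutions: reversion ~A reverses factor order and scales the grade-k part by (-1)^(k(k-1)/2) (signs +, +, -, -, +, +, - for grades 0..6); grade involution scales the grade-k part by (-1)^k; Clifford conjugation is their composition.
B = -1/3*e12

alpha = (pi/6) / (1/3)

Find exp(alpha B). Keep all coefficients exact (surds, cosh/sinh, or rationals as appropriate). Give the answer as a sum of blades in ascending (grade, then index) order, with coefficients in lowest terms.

B^2 = (-1/3)^2*(e12)^2 = 1/9*(-1) = -1/9 (a basis 2-blade squares to minus the product of its generators' squares).
B^2 = -1/9 — circular case — the even/odd split gives cos and sin: l = 1/3, alpha*l = pi/6, so exp(alpha B) = cos(pi/6) + (sin(pi/6)/(1/3))*B = sqrt(3)/2 + (3/2)*B.
Answer: sqrt(3)/2 - 1/2*e12


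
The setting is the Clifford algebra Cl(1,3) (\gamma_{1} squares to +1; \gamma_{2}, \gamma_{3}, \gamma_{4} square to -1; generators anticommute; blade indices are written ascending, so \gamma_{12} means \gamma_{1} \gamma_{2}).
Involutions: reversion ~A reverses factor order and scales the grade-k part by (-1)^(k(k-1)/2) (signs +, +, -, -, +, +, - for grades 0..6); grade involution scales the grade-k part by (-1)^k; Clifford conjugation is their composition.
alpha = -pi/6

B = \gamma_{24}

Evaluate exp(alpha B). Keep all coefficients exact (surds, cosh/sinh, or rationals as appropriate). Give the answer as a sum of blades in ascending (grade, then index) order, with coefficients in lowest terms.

B^2 = (1)^2*(\gamma_{24})^2 = 1*(-1) = -1 (a basis 2-blade squares to minus the product of its generators' squares).
B^2 = -1 — since the square is negative, the closed form is circular: l = 1, alpha*l = - \frac{\pi}{6}, so exp(alpha B) = cos(- \frac{\pi}{6}) + (sin(- \frac{\pi}{6})/1)*B = \frac{\sqrt{3}}{2} + (- \frac{1}{2})*B.
Answer: \frac{\sqrt{3}}{2} - \frac{1}{2} \gamma_{24}


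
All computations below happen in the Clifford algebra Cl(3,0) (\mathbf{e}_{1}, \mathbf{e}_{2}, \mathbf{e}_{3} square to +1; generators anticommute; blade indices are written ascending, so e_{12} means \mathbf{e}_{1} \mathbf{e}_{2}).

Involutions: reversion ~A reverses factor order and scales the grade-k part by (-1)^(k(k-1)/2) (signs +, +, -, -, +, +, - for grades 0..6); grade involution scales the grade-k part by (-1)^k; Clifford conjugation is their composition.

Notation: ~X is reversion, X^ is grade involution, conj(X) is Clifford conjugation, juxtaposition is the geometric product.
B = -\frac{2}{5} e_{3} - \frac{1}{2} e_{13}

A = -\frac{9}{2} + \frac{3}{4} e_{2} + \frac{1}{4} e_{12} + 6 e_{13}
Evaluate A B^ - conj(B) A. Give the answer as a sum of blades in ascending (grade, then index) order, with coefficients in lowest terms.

first term: 3 + \frac{12}{5} e_{1} - \frac{9}{5} e_{3} + \frac{9}{4} e_{13} + \frac{17}{40} e_{23} + \frac{19}{40} e_{123}
second term: -3 - \frac{12}{5} e_{1} - \frac{9}{5} e_{3} - \frac{9}{4} e_{13} - \frac{7}{40} e_{23} - \frac{11}{40} e_{123}
Answer: 6 + \frac{24}{5} e_{1} + \frac{9}{2} e_{13} + \frac{3}{5} e_{23} + \frac{3}{4} e_{123}


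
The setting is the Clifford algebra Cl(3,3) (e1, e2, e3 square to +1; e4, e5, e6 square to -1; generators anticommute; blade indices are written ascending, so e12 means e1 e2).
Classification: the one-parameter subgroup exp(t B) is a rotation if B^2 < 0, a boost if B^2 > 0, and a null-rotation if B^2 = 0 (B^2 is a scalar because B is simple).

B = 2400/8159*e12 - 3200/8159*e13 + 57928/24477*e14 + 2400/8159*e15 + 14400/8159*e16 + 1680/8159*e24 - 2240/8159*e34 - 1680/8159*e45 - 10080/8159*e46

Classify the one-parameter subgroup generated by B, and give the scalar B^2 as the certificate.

B^2 term by term: the squares give (2400/8159)^2*(e12)^2 + (-3200/8159)^2*(e13)^2 + (57928/24477)^2*(e14)^2 + (2400/8159)^2*(e15)^2 + (14400/8159)^2*(e16)^2 + (1680/8159)^2*(e24)^2 + (-2240/8159)^2*(e34)^2 + (-1680/8159)^2*(e45)^2 + (-10080/8159)^2*(e46)^2 = 5760000/66569281*(-1) + 10240000/66569281*(-1) + 3355653184/599123529*(+1) + 5760000/66569281*(+1) + 207360000/66569281*(+1) + 2822400/66569281*(+1) + 5017600/66569281*(+1) + 2822400/66569281*(-1) + 101606400/66569281*(-1) = 64/9 (each basis 2-blade squares to minus the product of its generators' squares); cross terms between blades sharing an index anticommute and cancel; the commuting (index-disjoint) pairs give grade-4 terms 2*c*c'*(blade product), which cancel blade by blade — e1234: -10752000/66569281 + 10752000/66569281 = 0; e1245: -8064000/66569281 + 8064000/66569281 = 0; e1246: -48384000/66569281 + 48384000/66569281 = 0; e1345: 10752000/66569281 - 10752000/66569281 = 0; e1346: 64512000/66569281 - 64512000/66569281 = 0; e1456: 48384000/66569281 - 48384000/66569281 = 0 — confirming B is simple. So B^2 = 64/9.
Answer: boost, certificate B^2 = 64/9. B^2 = 64/9 is basis-independent, so its sign is the whole story.


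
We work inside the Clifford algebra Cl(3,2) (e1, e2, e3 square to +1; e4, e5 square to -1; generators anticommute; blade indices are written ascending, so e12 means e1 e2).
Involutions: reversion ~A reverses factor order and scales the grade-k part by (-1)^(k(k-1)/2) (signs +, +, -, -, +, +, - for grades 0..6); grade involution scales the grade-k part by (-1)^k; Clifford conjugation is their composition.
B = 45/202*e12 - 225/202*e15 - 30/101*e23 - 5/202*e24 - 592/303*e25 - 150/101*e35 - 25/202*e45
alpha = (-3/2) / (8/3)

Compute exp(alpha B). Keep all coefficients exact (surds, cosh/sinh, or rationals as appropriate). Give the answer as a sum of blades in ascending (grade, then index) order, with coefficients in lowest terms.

B^2 term by term: the squares give (45/202)^2*(e12)^2 + (-225/202)^2*(e15)^2 + (-30/101)^2*(e23)^2 + (-5/202)^2*(e24)^2 + (-592/303)^2*(e25)^2 + (-150/101)^2*(e35)^2 + (-25/202)^2*(e45)^2 = 2025/40804*(-1) + 50625/40804*(+1) + 900/10201*(-1) + 25/40804*(+1) + 350464/91809*(+1) + 22500/10201*(+1) + 625/40804*(-1) = 64/9 (each basis 2-blade squares to minus the product of its generators' squares); cross terms between blades sharing an index anticommute and cancel; the commuting (index-disjoint) pairs give grade-4 terms 2*c*c'*(blade product), which cancel blade by blade — e1235: -6750/10201 + 6750/10201 = 0; e1245: -1125/20402 + 1125/20402 = 0; e2345: 750/10201 - 750/10201 = 0 — confirming B is simple. So B^2 = 64/9.
B^2 = 64/9 — the positive square puts this in the hyperbolic regime; l = 8/3, alpha*l = -3/2, so exp(alpha B) = cosh(-3/2) + (sinh(-3/2)/(8/3))*B = cosh(3/2) + (-3*sinh(3/2)/8)*B.
Answer: cosh(3/2) - 135*sinh(3/2)/1616*e12 + 675*sinh(3/2)/1616*e15 + 45*sinh(3/2)/404*e23 + 15*sinh(3/2)/1616*e24 + 74*sinh(3/2)/101*e25 + 225*sinh(3/2)/404*e35 + 75*sinh(3/2)/1616*e45


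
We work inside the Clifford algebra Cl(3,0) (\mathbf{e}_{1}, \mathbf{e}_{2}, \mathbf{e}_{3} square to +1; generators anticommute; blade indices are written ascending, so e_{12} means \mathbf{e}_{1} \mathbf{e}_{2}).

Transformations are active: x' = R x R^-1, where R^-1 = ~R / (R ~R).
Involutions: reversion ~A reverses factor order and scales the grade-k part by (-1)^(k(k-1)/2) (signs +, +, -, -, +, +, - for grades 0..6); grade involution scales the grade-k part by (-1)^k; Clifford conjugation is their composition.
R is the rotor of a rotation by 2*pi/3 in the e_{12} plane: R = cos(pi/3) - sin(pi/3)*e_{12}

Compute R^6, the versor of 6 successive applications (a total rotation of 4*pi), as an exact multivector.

Because a rotor carries half the rotation angle, composing 6 copies of this e_{12}-plane rotor multiplies the phase: 6*(pi/3) = 2 \pi, hence R^6 = cos(2 \pi) - sin(2 \pi)*e_{12}.
cos(2 \pi) = 1 and sin(2 \pi) = 0, so R^6 = 1. The total rotation 4*pi is 2 full turns, so every vector returns to itself, yet the rotor is +1, back on the identity sheet (an even number of 2*pi turns).
Answer: 1


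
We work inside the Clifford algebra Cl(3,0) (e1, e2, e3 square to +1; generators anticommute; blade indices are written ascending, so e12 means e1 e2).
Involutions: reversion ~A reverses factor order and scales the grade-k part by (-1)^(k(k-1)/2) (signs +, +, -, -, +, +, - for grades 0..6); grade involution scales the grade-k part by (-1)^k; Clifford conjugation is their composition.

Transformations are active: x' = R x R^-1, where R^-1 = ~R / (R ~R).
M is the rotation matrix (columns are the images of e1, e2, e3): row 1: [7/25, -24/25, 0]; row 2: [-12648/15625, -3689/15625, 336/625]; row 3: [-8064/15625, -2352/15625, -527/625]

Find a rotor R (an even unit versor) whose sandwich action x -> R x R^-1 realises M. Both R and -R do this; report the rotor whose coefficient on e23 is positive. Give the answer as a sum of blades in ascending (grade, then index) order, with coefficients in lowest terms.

Method: write R = a + b12*e12 + b13*e13 + b23*e23 with a^2 + b12^2 + b13^2 + b23^2 = 1 (so R^-1 = ~R). Expanding the columns R e_j ~R gives tr M = 4a^2 - 1 and, from the antisymmetric part, M21 - M12 = -4a*b12, M13 - M31 = 4a*b13, M32 - M23 = -4a*b23.
Here tr M = -12489/15625, so a^2 = (1 + tr M)/4 = 784/15625 and a = ±28/125. Taking a = 28/125: M21 - M12 = 2352/15625, M13 - M31 = 8064/15625, M32 - M23 = -10752/15625, giving b12 = -21/125, b13 = 72/125, b23 = 96/125, i.e. R = 28/125 - 21/125*e12 + 72/125*e13 + 96/125*e23.
Its e23 coefficient is already positive.
Answer: 28/125 - 21/125*e12 + 72/125*e13 + 96/125*e23. Note: both R and -R realise this M (trace -12489/15625); the covering map identifies them, and the e23-coefficient sign is the tie-breaker.


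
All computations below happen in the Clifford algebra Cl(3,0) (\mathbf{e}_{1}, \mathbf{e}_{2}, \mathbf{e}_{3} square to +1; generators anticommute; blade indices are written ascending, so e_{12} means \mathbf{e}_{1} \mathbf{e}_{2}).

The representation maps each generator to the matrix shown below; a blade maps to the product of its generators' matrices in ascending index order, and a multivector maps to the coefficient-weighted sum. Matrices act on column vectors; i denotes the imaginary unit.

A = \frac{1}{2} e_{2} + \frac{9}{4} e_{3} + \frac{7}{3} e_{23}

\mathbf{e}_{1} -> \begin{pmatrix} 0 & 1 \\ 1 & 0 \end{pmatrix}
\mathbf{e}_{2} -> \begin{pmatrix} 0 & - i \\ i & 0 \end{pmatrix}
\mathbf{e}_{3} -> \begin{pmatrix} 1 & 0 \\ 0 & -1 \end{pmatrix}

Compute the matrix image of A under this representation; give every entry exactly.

Bivector images (products of the table entries): rho(e_{23}) = rho(\mathbf{e}_{2})rho(\mathbf{e}_{3}) = \begin{pmatrix} 0 & i \\ i & 0 \end{pmatrix}.
M = (\frac{1}{2})*rho(e_{2}) + (\frac{9}{4})*rho(e_{3}) + (\frac{7}{3})*rho(e_{23}), summed entrywise:
Answer: \begin{pmatrix} \frac{9}{4} & \frac{11 i}{6} \\ \frac{17 i}{6} & - \frac{9}{4} \end{pmatrix}


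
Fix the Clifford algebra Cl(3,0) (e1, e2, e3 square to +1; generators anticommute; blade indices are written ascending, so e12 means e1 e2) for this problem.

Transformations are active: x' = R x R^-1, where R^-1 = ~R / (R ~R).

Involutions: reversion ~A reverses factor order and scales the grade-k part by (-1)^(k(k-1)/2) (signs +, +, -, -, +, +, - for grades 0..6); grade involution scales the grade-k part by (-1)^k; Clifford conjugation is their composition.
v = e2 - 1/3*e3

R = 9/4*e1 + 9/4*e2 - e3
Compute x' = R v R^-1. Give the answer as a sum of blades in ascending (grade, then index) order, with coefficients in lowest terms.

~R = 9/4*e1 + 9/4*e2 - e3, and R ~R = 89/8, so R^-1 = ~R / (89/8).
R v = 31/12 + 9/4*e12 - 3/4*e13 + 1/4*e23
Answer: 93/89*e1 + 4/89*e2 - 35/267*e3


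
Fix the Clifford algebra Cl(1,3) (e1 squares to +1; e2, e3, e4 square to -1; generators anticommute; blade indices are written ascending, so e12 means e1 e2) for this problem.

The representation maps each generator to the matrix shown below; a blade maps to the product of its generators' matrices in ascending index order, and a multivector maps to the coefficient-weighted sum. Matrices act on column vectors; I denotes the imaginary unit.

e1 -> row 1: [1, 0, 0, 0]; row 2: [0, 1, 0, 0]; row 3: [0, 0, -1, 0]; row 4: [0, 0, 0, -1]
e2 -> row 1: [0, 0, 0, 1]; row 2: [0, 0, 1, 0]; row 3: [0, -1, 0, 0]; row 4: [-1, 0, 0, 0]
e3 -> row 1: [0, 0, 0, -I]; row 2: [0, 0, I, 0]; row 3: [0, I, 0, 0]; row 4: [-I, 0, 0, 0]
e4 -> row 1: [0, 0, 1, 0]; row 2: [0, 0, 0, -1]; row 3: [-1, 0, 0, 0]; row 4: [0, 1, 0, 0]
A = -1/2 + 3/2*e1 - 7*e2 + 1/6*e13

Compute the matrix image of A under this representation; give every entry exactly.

Bivector images (products of the table entries): rho(e13) = rho(e1)rho(e3) = row 1: [0, 0, 0, -I]; row 2: [0, 0, I, 0]; row 3: [0, -I, 0, 0]; row 4: [I, 0, 0, 0].
M = (-1/2)*1 + (3/2)*rho(e1) + (-7)*rho(e2) + (1/6)*rho(e13), summed entrywise (1 is the identity matrix):
Answer: row 1: [1, 0, 0, -7 - I/6]; row 2: [0, 1, -7 + I/6, 0]; row 3: [0, 7 - I/6, -2, 0]; row 4: [7 + I/6, 0, 0, -2]


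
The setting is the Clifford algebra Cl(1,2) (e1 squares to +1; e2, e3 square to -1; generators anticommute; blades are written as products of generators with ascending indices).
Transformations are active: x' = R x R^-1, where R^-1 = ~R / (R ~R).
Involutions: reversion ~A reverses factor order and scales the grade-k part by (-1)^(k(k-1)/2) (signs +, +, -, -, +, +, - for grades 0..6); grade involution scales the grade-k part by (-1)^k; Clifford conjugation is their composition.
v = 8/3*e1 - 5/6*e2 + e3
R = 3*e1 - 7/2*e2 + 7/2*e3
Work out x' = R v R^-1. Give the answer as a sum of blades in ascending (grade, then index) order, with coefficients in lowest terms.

~R = 3*e1 - 7/2*e2 + 7/2*e3, and R ~R = -31/2, so R^-1 = ~R / (-31/2).
R v = 19/12 + 41/6*e1 e2 - 19/3*e1 e3 - 7/12*e2 e3
Answer: -305/93*e1 + 48/31*e2 - 319/186*e3


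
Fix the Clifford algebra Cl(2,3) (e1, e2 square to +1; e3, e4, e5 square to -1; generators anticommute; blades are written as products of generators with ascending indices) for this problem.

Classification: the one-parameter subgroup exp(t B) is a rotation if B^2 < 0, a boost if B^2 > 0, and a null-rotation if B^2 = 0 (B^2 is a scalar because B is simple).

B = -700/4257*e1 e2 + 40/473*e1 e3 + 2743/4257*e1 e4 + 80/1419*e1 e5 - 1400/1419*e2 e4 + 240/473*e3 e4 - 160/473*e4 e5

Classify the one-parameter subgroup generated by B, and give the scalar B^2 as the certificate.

B^2 term by term: the squares give (-700/4257)^2*(e1 e2)^2 + (40/473)^2*(e1 e3)^2 + (2743/4257)^2*(e1 e4)^2 + (80/1419)^2*(e1 e5)^2 + (-1400/1419)^2*(e2 e4)^2 + (240/473)^2*(e3 e4)^2 + (-160/473)^2*(e4 e5)^2 = 490000/18122049*(-1) + 1600/223729*(+1) + 7524049/18122049*(+1) + 6400/2013561*(+1) + 1960000/2013561*(+1) + 57600/223729*(-1) + 25600/223729*(-1) = 1 (each basis 2-blade squares to minus the product of its generators' squares); cross terms between blades sharing an index anticommute and cancel; the commuting (index-disjoint) pairs give grade-4 terms 2*c*c'*(blade product), which cancel blade by blade — e1 e2 e3 e4: -112000/671187 + 112000/671187 = 0; e1 e2 e4 e5: 224000/2013561 - 224000/2013561 = 0; e1 e3 e4 e5: -12800/223729 + 12800/223729 = 0 — confirming B is simple. So B^2 = 1.
Answer: boost, certificate B^2 = 1. The scalar 1 is the complete invariant here: its sign names the subgroup type.


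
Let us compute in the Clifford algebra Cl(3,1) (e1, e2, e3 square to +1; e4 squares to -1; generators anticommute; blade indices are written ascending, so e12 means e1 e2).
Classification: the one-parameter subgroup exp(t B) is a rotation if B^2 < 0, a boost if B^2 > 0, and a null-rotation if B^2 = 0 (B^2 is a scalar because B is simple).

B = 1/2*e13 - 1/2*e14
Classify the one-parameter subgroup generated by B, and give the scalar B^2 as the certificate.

B^2 term by term: the squares give (1/2)^2*(e13)^2 + (-1/2)^2*(e14)^2 = 1/4*(-1) + 1/4*(+1) = 0 (each basis 2-blade squares to minus the product of its generators' squares); cross terms between blades sharing an index anticommute and cancel. So B^2 = 0.
Answer: null-rotation, certificate B^2 = 0. Check the certificate: B^2 = 0, and that sign is decisive whatever form B takes.


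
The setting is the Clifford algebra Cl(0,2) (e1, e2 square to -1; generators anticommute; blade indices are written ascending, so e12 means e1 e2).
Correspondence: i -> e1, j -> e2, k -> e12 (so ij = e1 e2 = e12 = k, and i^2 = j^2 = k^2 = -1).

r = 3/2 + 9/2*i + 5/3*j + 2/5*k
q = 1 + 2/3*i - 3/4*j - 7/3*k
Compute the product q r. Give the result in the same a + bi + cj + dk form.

In blades: q = 1 + 2/3*e1 - 3/4*e2 - 7/3*e12, r = 3/2 + 9/2*e1 + 5/3*e2 + 2/5*e12.
Distribute q over r term by term (generator squares from the signature, products reordered to ascending indices): (1)*r = 3/2 + 9/2*e1 + 5/3*e2 + 2/5*e12; (2/3*e1)*r = -3 + e1 - 4/15*e2 + 10/9*e12; (-3/4*e2)*r = 5/4 - 3/10*e1 - 9/8*e2 + 27/8*e12; (-7/3*e12)*r = 14/15 + 35/9*e1 - 21/2*e2 - 7/2*e12.
Sum: 41/60 + 409/45*e1 - 409/40*e2 + 499/360*e12; translating back through the correspondence:
Answer: 41/60 + 409/45*i - 409/40*j + 499/360*k


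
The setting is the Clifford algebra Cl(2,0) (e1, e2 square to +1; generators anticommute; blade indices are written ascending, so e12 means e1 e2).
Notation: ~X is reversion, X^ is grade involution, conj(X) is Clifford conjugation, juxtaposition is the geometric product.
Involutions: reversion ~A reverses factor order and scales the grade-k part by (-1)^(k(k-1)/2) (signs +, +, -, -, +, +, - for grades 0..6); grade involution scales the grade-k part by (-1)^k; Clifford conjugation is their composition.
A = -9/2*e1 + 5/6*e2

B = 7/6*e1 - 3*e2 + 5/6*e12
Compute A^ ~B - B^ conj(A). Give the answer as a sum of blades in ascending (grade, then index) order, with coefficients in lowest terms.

first term: 31/4 - 25/36*e1 - 15/4*e2 - 451/36*e12
second term: -31/4 - 25/36*e1 - 15/4*e2 - 451/36*e12
Answer: 31/2


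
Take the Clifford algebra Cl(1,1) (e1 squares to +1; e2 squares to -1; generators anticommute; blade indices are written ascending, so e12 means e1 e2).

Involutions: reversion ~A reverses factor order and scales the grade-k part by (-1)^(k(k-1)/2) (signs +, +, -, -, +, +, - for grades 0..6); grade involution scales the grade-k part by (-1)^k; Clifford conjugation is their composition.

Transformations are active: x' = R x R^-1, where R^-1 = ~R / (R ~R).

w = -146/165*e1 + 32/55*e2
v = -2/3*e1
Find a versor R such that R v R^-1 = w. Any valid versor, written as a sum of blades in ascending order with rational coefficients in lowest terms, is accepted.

The midline construction: v and w both square to 4/9, so reflecting in their sum -256/165*e1 + 32/55*e2 exchanges them.
Answer: -256/165*e1 + 32/55*e2


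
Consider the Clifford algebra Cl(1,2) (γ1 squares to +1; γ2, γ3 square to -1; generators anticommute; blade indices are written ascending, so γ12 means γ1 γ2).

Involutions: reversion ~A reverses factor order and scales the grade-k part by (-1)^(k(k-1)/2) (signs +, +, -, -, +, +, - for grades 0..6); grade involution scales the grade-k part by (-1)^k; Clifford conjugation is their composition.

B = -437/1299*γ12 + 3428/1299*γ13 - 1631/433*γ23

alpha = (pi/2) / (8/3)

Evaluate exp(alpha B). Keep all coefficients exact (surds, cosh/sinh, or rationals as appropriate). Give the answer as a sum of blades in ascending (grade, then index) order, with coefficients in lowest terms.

B^2 term by term: the squares give (-437/1299)^2*(γ12)^2 + (3428/1299)^2*(γ13)^2 + (-1631/433)^2*(γ23)^2 = 190969/1687401*(+1) + 11751184/1687401*(+1) + 2660161/187489*(-1) = -64/9 (each basis 2-blade squares to minus the product of its generators' squares); cross terms between blades sharing an index anticommute and cancel. So B^2 = -64/9.
B^2 = -64/9 — circular case — the even/odd split gives cos and sin: l = 8/3, alpha*l = pi/2, so exp(alpha B) = cos(pi/2) + (sin(pi/2)/(8/3))*B = 0 + (3/8)*B.
Answer: -437/3464*γ12 + 857/866*γ13 - 4893/3464*γ23


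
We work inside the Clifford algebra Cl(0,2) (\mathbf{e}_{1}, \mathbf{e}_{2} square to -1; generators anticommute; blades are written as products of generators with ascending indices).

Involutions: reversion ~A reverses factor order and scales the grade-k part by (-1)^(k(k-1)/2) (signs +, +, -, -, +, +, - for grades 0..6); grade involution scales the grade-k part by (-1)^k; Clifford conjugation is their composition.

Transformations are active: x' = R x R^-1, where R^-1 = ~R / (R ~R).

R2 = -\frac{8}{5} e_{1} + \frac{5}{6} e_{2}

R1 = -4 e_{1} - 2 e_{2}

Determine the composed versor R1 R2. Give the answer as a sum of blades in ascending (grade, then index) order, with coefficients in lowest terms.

Distribute over the terms of R1 (each basis-blade product reordered to ascending indices, repeated generators contracted through their squares):
(-4 e_{1}) R2 = -\frac{32}{5} - \frac{10}{3} e_{1} e_{2}
(-2 e_{2}) R2 = \frac{5}{3} - \frac{16}{5} e_{1} e_{2}
Summing the partial products and collecting blades:
Answer: -\frac{71}{15} - \frac{98}{15} e_{1} e_{2}


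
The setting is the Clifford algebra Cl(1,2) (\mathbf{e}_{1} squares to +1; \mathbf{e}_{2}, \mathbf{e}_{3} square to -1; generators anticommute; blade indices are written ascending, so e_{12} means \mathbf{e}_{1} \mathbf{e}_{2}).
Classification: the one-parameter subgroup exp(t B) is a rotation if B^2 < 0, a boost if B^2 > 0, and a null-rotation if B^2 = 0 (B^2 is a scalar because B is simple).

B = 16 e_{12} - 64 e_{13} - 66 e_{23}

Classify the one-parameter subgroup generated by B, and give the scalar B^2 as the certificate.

B^2 term by term: the squares give (16)^2*(e_{12})^2 + (-64)^2*(e_{13})^2 + (-66)^2*(e_{23})^2 = 256*(+1) + 4096*(+1) + 4356*(-1) = -4 (each basis 2-blade squares to minus the product of its generators' squares); cross terms between blades sharing an index anticommute and cancel. So B^2 = -4.
Answer: rotation, certificate B^2 = -4. Certificate logic: -4 is a conjugation-invariant scalar, so its sign fixes rotation versus boost versus null-rotation outright.


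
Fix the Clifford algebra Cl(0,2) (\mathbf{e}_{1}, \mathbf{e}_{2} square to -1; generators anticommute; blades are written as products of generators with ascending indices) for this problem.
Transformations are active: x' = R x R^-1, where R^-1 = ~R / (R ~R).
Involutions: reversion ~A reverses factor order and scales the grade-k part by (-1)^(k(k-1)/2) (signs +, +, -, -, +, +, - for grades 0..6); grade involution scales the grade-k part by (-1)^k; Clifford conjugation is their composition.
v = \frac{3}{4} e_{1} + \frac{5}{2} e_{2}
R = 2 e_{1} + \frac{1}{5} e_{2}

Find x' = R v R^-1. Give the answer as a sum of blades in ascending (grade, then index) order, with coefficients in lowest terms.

~R = 2 e_{1} + \frac{1}{5} e_{2}, and R ~R = -\frac{101}{25}, so R^-1 = ~R / (-\frac{101}{25}).
R v = -2 + \frac{97}{20} e_{1} e_{2}
Answer: \frac{497}{404} e_{1} - \frac{465}{202} e_{2}


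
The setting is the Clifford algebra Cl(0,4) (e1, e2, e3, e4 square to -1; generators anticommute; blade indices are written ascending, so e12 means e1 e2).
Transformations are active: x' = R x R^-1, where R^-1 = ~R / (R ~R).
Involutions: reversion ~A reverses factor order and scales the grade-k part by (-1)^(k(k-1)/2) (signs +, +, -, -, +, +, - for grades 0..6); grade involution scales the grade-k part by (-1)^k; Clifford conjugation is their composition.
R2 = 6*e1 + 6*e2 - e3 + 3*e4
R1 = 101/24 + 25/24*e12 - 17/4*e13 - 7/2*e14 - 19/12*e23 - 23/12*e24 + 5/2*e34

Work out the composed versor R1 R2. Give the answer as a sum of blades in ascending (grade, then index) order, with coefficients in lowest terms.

Distribute over the terms of R2 (each basis-blade product reordered to ascending indices, repeated generators contracted through their squares):
R1 (6*e1) = 101/4*e1 + 25/4*e2 - 51/2*e3 - 21*e4 - 19/2*e123 - 23/2*e124 + 15*e134
R1 (6*e2) = -25/4*e1 + 101/4*e2 - 19/2*e3 - 23/2*e4 + 51/2*e123 + 21*e124 + 15*e234
R1 (-e3) = -17/4*e1 - 19/12*e2 - 101/24*e3 - 5/2*e4 - 25/24*e123 - 7/2*e134 - 23/12*e234
R1 (3*e4) = 21/2*e1 + 23/4*e2 - 15/2*e3 + 101/8*e4 + 25/8*e124 - 51/4*e134 - 19/4*e234
Summing the partial products and collecting blades:
Answer: 101/4*e1 + 107/3*e2 - 1121/24*e3 - 179/8*e4 + 359/24*e123 + 101/8*e124 - 5/4*e134 + 25/3*e234


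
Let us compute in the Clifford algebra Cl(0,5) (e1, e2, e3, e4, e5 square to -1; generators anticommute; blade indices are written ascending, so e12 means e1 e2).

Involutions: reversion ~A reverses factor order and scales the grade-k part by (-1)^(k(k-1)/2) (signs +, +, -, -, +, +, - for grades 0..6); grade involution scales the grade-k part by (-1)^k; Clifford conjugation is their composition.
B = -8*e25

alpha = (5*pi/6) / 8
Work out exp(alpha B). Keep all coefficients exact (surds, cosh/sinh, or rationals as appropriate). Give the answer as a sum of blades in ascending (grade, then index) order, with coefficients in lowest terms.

B^2 = (-8)^2*(e25)^2 = 64*(-1) = -64 (a basis 2-blade squares to minus the product of its generators' squares).
B^2 = -64 — circular case — the even/odd split gives cos and sin: l = 8, alpha*l = 5*pi/6, so exp(alpha B) = cos(5*pi/6) + (sin(5*pi/6)/8)*B = -sqrt(3)/2 + (1/16)*B.
Answer: -sqrt(3)/2 - 1/2*e25
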